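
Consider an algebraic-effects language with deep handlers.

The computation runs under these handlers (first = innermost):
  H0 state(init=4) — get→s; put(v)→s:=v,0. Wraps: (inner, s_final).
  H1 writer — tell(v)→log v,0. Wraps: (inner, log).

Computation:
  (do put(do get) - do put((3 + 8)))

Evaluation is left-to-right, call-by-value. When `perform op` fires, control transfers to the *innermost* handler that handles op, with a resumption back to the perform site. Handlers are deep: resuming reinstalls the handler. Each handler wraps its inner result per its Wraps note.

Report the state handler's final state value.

Answer: 11

Working:
get @ H0 ⇒ 4
put(4) @ H0 ⇒ s:=4
put(11) @ H0 ⇒ s:=11
H0 returns (0, 11)
H1 returns ((0, 11), ())
= ((0, 11), ())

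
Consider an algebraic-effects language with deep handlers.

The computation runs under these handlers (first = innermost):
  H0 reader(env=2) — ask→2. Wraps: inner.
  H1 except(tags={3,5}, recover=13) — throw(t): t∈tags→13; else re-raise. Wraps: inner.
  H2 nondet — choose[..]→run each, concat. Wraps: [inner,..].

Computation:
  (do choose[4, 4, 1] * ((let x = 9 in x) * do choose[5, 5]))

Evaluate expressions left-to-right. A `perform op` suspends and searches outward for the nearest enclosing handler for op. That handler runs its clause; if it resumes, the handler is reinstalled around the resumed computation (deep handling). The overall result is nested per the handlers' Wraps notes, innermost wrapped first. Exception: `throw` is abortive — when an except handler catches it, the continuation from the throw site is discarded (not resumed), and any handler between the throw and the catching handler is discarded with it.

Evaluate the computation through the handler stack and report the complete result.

Answer: [180, 180, 180, 180, 45, 45]

Step-by-step:
choose[4, 4, 1] @ H2
  branch[0] choose=4:
    choose[5, 5] @ H2
      branch[0] choose=5:
        H0 returns 180
        H1 returns 180
        H2 returns [180]
      branch[1] choose=5:
        H0 returns 180
        H1 returns 180
        H2 returns [180]
  branch[1] choose=4:
    choose[5, 5] @ H2
      branch[0] choose=5:
        H0 returns 180
        H1 returns 180
        H2 returns [180]
      branch[1] choose=5:
        H0 returns 180
        H1 returns 180
        H2 returns [180]
  branch[2] choose=1:
    choose[5, 5] @ H2
      branch[0] choose=5:
        H0 returns 45
        H1 returns 45
        H2 returns [45]
      branch[1] choose=5:
        H0 returns 45
        H1 returns 45
        H2 returns [45]
= [180, 180, 180, 180, 45, 45]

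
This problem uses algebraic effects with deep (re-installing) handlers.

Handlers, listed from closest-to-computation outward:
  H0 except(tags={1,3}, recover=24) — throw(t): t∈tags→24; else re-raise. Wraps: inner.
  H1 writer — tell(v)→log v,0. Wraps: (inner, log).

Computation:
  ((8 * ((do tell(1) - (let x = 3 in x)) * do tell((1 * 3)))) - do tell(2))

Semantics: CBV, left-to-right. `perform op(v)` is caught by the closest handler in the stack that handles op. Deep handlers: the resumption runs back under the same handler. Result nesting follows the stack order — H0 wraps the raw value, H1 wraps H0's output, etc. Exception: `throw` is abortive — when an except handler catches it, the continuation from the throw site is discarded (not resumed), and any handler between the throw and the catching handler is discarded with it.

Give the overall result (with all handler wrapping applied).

Answer: (0, (1, 3, 2))

Step-by-step:
tell(1) @ H1 ⇒ log+=1
tell(3) @ H1 ⇒ log+=3
tell(2) @ H1 ⇒ log+=2
H0 returns 0
H1 returns (0, (1, 3, 2))
= (0, (1, 3, 2))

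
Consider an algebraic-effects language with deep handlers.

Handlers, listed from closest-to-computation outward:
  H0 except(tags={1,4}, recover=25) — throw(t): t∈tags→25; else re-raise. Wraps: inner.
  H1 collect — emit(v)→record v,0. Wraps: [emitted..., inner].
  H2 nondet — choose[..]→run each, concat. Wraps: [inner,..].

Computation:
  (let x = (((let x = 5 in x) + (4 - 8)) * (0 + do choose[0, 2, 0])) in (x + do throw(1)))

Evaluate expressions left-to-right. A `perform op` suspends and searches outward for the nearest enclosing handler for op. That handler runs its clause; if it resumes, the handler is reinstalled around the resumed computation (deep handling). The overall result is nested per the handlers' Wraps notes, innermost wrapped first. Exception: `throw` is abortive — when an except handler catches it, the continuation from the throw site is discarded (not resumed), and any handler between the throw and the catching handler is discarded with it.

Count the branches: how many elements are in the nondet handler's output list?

Step-by-step:
choose[0, 2, 0] @ H2
  branch[0] choose=0:
    throw(1) @ H0 caught ⇒ 25
    H1 returns [25]
    H2 returns [[25]]
  branch[1] choose=2:
    throw(1) @ H0 caught ⇒ 25
    H1 returns [25]
    H2 returns [[25]]
  branch[2] choose=0:
    throw(1) @ H0 caught ⇒ 25
    H1 returns [25]
    H2 returns [[25]]
= [[25], [25], [25]]

Answer: 3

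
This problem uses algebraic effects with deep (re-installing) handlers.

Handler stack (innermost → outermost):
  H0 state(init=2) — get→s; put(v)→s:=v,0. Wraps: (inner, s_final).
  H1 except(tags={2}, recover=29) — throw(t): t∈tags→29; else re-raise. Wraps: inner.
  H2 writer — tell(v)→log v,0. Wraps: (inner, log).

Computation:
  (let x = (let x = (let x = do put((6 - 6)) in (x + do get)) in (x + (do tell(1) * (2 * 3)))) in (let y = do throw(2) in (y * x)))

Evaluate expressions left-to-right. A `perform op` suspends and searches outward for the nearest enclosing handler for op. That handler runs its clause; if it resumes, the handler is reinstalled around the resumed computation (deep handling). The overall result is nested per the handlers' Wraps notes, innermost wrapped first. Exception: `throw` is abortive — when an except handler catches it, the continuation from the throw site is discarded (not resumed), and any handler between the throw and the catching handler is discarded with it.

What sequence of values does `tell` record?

Evaluation trace:
put(0) @ H0 ⇒ s:=0
get @ H0 ⇒ 0
tell(1) @ H2 ⇒ log+=1
throw(2) @ H1 caught ⇒ 29
H2 returns (29, (1))
= (29, (1))

Answer: (1)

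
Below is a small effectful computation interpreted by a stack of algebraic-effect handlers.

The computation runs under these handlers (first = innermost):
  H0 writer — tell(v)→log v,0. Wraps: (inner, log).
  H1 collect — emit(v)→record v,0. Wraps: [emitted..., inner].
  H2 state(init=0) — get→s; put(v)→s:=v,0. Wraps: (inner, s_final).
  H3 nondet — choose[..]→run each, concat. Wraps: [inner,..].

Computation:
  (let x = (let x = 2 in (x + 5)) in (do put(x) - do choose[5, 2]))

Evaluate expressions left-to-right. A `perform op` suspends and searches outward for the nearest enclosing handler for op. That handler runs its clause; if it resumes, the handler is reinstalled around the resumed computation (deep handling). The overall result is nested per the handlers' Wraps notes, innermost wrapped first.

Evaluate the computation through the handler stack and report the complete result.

Step-by-step:
put(7) @ H2 ⇒ s:=7
choose[5, 2] @ H3
  branch[0] choose=5:
    H0 returns (-5, ())
    H1 returns [(-5, ())]
    H2 returns ([(-5, ())], 7)
    H3 returns [([(-5, ())], 7)]
  branch[1] choose=2:
    H0 returns (-2, ())
    H1 returns [(-2, ())]
    H2 returns ([(-2, ())], 7)
    H3 returns [([(-2, ())], 7)]
= [([(-5, ())], 7), ([(-2, ())], 7)]

Answer: [([(-5, ())], 7), ([(-2, ())], 7)]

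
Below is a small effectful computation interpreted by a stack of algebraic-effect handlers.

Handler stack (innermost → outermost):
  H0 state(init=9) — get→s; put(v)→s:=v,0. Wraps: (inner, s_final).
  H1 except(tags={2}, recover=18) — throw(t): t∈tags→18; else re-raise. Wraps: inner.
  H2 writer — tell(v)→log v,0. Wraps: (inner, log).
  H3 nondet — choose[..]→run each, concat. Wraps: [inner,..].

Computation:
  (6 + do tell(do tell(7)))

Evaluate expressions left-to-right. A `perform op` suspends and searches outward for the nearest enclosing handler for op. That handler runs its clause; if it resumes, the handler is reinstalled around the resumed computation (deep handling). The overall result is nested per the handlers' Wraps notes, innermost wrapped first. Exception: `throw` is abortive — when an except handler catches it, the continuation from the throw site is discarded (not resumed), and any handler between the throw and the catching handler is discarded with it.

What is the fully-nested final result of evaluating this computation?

Answer: [((6, 9), (7, 0))]

Working:
tell(7) @ H2 ⇒ log+=7
tell(0) @ H2 ⇒ log+=0
H0 returns (6, 9)
H1 returns (6, 9)
H2 returns ((6, 9), (7, 0))
H3 returns [((6, 9), (7, 0))]
= [((6, 9), (7, 0))]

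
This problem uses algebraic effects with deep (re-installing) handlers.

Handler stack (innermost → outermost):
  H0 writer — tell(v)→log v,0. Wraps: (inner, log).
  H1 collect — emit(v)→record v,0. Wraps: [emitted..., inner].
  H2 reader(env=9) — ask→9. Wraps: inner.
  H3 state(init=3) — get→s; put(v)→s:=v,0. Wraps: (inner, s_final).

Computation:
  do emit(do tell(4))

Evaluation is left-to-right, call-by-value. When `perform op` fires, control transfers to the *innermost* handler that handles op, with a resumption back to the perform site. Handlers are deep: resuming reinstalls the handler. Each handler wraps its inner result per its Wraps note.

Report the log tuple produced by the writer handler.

Working:
tell(4) @ H0 ⇒ log+=4
emit(0) @ H1 ⇒ out+=0
H0 returns (0, (4))
H1 returns [0, (0, (4))]
H2 returns [0, (0, (4))]
H3 returns ([0, (0, (4))], 3)
= ([0, (0, (4))], 3)

Answer: (4)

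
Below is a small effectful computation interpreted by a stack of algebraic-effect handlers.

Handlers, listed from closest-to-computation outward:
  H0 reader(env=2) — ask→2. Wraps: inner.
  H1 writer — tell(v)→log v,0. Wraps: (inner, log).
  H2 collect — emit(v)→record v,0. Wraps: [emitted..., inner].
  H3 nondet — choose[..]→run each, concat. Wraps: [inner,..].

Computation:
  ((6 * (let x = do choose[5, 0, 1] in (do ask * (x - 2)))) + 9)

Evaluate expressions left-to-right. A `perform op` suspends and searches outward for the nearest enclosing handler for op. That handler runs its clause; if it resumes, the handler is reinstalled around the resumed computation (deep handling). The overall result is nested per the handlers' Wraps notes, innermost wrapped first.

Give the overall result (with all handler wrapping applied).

Answer: [[(45, ())], [(-15, ())], [(-3, ())]]

Evaluation trace:
choose[5, 0, 1] @ H3
  branch[0] choose=5:
    ask @ H0 ⇒ 2
    H0 returns 45
    H1 returns (45, ())
    H2 returns [(45, ())]
    H3 returns [[(45, ())]]
  branch[1] choose=0:
    ask @ H0 ⇒ 2
    H0 returns -15
    H1 returns (-15, ())
    H2 returns [(-15, ())]
    H3 returns [[(-15, ())]]
  branch[2] choose=1:
    ask @ H0 ⇒ 2
    H0 returns -3
    H1 returns (-3, ())
    H2 returns [(-3, ())]
    H3 returns [[(-3, ())]]
= [[(45, ())], [(-15, ())], [(-3, ())]]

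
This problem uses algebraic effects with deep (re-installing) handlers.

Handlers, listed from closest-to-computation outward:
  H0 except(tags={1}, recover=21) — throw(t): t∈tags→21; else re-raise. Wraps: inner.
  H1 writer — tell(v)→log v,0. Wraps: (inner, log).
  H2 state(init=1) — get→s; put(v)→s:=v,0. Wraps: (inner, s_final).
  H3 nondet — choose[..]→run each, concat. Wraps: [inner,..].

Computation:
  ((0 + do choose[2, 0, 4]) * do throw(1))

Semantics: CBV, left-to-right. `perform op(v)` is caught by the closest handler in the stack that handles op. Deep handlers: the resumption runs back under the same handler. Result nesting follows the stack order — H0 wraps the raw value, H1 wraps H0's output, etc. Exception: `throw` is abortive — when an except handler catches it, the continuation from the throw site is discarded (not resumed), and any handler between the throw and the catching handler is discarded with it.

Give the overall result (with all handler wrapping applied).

Answer: [((21, ()), 1), ((21, ()), 1), ((21, ()), 1)]

Step-by-step:
choose[2, 0, 4] @ H3
  branch[0] choose=2:
    throw(1) @ H0 caught ⇒ 21
    H1 returns (21, ())
    H2 returns ((21, ()), 1)
    H3 returns [((21, ()), 1)]
  branch[1] choose=0:
    throw(1) @ H0 caught ⇒ 21
    H1 returns (21, ())
    H2 returns ((21, ()), 1)
    H3 returns [((21, ()), 1)]
  branch[2] choose=4:
    throw(1) @ H0 caught ⇒ 21
    H1 returns (21, ())
    H2 returns ((21, ()), 1)
    H3 returns [((21, ()), 1)]
= [((21, ()), 1), ((21, ()), 1), ((21, ()), 1)]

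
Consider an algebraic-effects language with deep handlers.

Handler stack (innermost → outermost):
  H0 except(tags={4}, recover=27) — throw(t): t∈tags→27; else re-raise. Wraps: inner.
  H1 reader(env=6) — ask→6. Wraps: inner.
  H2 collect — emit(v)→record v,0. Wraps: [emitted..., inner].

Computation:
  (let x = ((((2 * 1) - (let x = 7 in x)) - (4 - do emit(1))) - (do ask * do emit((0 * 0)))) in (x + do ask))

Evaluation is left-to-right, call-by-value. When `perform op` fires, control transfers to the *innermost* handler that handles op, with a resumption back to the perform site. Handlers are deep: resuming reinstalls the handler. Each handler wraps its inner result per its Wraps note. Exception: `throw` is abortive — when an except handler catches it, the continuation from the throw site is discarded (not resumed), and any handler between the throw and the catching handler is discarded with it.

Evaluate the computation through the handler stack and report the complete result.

Answer: [1, 0, -3]

Step-by-step:
emit(1) @ H2 ⇒ out+=1
ask @ H1 ⇒ 6
emit(0) @ H2 ⇒ out+=0
ask @ H1 ⇒ 6
H0 returns -3
H1 returns -3
H2 returns [1, 0, -3]
= [1, 0, -3]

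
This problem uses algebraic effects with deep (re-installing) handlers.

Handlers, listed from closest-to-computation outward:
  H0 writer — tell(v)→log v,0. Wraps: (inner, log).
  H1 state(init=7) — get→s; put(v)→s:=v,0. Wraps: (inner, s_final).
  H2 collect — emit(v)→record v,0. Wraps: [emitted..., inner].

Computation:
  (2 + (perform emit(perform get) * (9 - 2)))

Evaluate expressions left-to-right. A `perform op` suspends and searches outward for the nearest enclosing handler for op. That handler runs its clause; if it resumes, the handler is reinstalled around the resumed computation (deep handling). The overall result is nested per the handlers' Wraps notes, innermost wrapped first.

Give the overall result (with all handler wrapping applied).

Answer: [7, ((2, ()), 7)]

Working:
get @ H1 ⇒ 7
emit(7) @ H2 ⇒ out+=7
H0 returns (2, ())
H1 returns ((2, ()), 7)
H2 returns [7, ((2, ()), 7)]
= [7, ((2, ()), 7)]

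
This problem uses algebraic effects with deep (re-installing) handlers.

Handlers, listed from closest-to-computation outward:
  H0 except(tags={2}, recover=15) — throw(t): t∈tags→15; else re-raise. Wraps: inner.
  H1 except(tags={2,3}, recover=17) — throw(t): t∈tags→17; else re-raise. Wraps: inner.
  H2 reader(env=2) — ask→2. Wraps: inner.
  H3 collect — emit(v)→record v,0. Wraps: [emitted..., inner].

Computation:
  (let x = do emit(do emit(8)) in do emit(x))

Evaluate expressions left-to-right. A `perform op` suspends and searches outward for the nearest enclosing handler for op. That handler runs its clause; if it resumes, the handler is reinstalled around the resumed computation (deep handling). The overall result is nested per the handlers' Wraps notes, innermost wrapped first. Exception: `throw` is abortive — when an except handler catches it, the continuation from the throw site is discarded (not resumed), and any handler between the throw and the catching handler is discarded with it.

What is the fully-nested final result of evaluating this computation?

Evaluation trace:
emit(8) @ H3 ⇒ out+=8
emit(0) @ H3 ⇒ out+=0
emit(0) @ H3 ⇒ out+=0
H0 returns 0
H1 returns 0
H2 returns 0
H3 returns [8, 0, 0, 0]
= [8, 0, 0, 0]

Answer: [8, 0, 0, 0]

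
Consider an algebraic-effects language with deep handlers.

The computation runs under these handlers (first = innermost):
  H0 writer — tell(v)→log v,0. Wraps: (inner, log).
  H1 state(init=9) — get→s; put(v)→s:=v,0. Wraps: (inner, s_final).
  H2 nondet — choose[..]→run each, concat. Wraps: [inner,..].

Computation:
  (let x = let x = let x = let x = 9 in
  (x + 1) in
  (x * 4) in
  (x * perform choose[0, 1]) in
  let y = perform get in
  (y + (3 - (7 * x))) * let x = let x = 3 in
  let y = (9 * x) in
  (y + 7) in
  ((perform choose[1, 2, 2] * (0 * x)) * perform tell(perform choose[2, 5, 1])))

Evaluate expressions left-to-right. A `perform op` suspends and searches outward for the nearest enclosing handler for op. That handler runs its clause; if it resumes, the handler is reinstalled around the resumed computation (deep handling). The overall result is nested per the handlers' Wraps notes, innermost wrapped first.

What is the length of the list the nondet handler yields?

Answer: 18

Working:
choose[0, 1] @ H2
  branch[0] choose=0:
    get @ H1 ⇒ 9
    choose[1, 2, 2] @ H2
      branch[0] choose=1:
        choose[2, 5, 1] @ H2
          branch[0] choose=2:
            tell(2) @ H0 ⇒ log+=2
            H0 returns (0, (2))
            H1 returns ((0, (2)), 9)
            H2 returns [((0, (2)), 9)]
          branch[1] choose=5:
            tell(5) @ H0 ⇒ log+=5
            H0 returns (0, (5))
            H1 returns ((0, (5)), 9)
            H2 returns [((0, (5)), 9)]
          branch[2] choose=1:
            tell(1) @ H0 ⇒ log+=1
            H0 returns (0, (1))
            H1 returns ((0, (1)), 9)
            H2 returns [((0, (1)), 9)]
      branch[1] choose=2:
        choose[2, 5, 1] @ H2
          branch[0] choose=2:
            tell(2) @ H0 ⇒ log+=2
            H0 returns (0, (2))
            H1 returns ((0, (2)), 9)
            H2 returns [((0, (2)), 9)]
          branch[1] choose=5:
            tell(5) @ H0 ⇒ log+=5
            H0 returns (0, (5))
            H1 returns ((0, (5)), 9)
            H2 returns [((0, (5)), 9)]
          branch[2] choose=1:
            tell(1) @ H0 ⇒ log+=1
            H0 returns (0, (1))
            H1 returns ((0, (1)), 9)
            H2 returns [((0, (1)), 9)]
      branch[2] choose=2:
        choose[2, 5, 1] @ H2
          branch[0] choose=2:
            tell(2) @ H0 ⇒ log+=2
            H0 returns (0, (2))
            H1 returns ((0, (2)), 9)
            H2 returns [((0, (2)), 9)]
          branch[1] choose=5:
            tell(5) @ H0 ⇒ log+=5
            H0 returns (0, (5))
            H1 returns ((0, (5)), 9)
            H2 returns [((0, (5)), 9)]
          branch[2] choose=1:
            tell(1) @ H0 ⇒ log+=1
            H0 returns (0, (1))
            H1 returns ((0, (1)), 9)
            H2 returns [((0, (1)), 9)]
  branch[1] choose=1:
    get @ H1 ⇒ 9
    choose[1, 2, 2] @ H2
      branch[0] choose=1:
        choose[2, 5, 1] @ H2
          branch[0] choose=2:
            tell(2) @ H0 ⇒ log+=2
            H0 returns (0, (2))
            H1 returns ((0, (2)), 9)
            H2 returns [((0, (2)), 9)]
          branch[1] choose=5:
            tell(5) @ H0 ⇒ log+=5
            H0 returns (0, (5))
            H1 returns ((0, (5)), 9)
            H2 returns [((0, (5)), 9)]
          branch[2] choose=1:
            tell(1) @ H0 ⇒ log+=1
            H0 returns (0, (1))
            H1 returns ((0, (1)), 9)
            H2 returns [((0, (1)), 9)]
      branch[1] choose=2:
        choose[2, 5, 1] @ H2
          branch[0] choose=2:
            tell(2) @ H0 ⇒ log+=2
            H0 returns (0, (2))
            H1 returns ((0, (2)), 9)
            H2 returns [((0, (2)), 9)]
          branch[1] choose=5:
            tell(5) @ H0 ⇒ log+=5
            H0 returns (0, (5))
            H1 returns ((0, (5)), 9)
            H2 returns [((0, (5)), 9)]
          branch[2] choose=1:
            tell(1) @ H0 ⇒ log+=1
            H0 returns (0, (1))
            H1 returns ((0, (1)), 9)
            H2 returns [((0, (1)), 9)]
      branch[2] choose=2:
        choose[2, 5, 1] @ H2
          branch[0] choose=2:
            tell(2) @ H0 ⇒ log+=2
            H0 returns (0, (2))
            H1 returns ((0, (2)), 9)
            H2 returns [((0, (2)), 9)]
          branch[1] choose=5:
            tell(5) @ H0 ⇒ log+=5
            H0 returns (0, (5))
            H1 returns ((0, (5)), 9)
            H2 returns [((0, (5)), 9)]
          branch[2] choose=1:
            tell(1) @ H0 ⇒ log+=1
            H0 returns (0, (1))
            H1 returns ((0, (1)), 9)
            H2 returns [((0, (1)), 9)]
= [((0, (2)), 9), ((0, (5)), 9), ((0, (1)), 9), ((0, (2)), 9), ((0, (5)), 9), ((0, (1)), 9), ((0, (2)), 9), ((0, (5)), 9), ((0, (1)), 9), ((0, (2)), 9), ((0, (5)), 9), ((0, (1)), 9), ((0, (2)), 9), ((0, (5)), 9), ((0, (1)), 9), ((0, (2)), 9), ((0, (5)), 9), ((0, (1)), 9)]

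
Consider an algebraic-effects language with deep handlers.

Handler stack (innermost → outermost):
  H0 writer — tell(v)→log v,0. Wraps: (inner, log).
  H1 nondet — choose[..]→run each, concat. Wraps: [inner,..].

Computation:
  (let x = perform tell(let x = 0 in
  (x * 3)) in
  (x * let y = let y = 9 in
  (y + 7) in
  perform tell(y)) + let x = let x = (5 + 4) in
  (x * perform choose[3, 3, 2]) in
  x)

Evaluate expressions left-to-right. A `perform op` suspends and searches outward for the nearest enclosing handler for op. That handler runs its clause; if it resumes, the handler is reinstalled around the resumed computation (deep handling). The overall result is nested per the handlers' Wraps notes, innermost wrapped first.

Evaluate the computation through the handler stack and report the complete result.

Evaluation trace:
tell(0) @ H0 ⇒ log+=0
tell(16) @ H0 ⇒ log+=16
choose[3, 3, 2] @ H1
  branch[0] choose=3:
    H0 returns (27, (0, 16))
    H1 returns [(27, (0, 16))]
  branch[1] choose=3:
    H0 returns (27, (0, 16))
    H1 returns [(27, (0, 16))]
  branch[2] choose=2:
    H0 returns (18, (0, 16))
    H1 returns [(18, (0, 16))]
= [(27, (0, 16)), (27, (0, 16)), (18, (0, 16))]

Answer: [(27, (0, 16)), (27, (0, 16)), (18, (0, 16))]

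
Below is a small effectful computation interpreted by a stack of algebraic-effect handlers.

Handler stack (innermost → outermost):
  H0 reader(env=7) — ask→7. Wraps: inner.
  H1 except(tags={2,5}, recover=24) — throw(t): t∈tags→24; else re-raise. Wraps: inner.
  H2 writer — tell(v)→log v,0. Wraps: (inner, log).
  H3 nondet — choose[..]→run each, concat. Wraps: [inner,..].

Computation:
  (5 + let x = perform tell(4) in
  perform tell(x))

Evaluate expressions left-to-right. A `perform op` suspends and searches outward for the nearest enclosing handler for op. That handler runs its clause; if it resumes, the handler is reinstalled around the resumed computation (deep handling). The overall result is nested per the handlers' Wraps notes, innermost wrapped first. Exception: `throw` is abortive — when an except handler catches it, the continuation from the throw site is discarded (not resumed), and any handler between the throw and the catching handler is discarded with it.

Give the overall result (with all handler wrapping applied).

Answer: [(5, (4, 0))]

Evaluation trace:
tell(4) @ H2 ⇒ log+=4
tell(0) @ H2 ⇒ log+=0
H0 returns 5
H1 returns 5
H2 returns (5, (4, 0))
H3 returns [(5, (4, 0))]
= [(5, (4, 0))]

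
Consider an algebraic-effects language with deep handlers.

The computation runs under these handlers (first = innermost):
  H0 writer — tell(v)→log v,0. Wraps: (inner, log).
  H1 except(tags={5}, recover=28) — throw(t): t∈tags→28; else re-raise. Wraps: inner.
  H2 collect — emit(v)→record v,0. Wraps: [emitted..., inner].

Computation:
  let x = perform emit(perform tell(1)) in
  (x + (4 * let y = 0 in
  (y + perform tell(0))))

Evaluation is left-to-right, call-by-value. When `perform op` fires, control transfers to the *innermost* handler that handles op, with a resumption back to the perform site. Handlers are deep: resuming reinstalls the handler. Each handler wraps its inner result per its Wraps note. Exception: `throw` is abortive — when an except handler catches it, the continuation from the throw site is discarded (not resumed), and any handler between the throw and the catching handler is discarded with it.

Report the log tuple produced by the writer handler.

Evaluation trace:
tell(1) @ H0 ⇒ log+=1
emit(0) @ H2 ⇒ out+=0
tell(0) @ H0 ⇒ log+=0
H0 returns (0, (1, 0))
H1 returns (0, (1, 0))
H2 returns [0, (0, (1, 0))]
= [0, (0, (1, 0))]

Answer: (1, 0)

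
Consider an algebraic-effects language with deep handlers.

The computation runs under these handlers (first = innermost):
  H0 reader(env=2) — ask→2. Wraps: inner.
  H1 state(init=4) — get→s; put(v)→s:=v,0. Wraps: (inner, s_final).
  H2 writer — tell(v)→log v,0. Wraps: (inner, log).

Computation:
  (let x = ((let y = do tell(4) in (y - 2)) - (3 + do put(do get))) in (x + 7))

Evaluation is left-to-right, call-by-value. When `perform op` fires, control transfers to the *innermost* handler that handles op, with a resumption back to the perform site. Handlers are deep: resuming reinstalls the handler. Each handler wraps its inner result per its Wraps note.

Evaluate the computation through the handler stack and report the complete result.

Step-by-step:
tell(4) @ H2 ⇒ log+=4
get @ H1 ⇒ 4
put(4) @ H1 ⇒ s:=4
H0 returns 2
H1 returns (2, 4)
H2 returns ((2, 4), (4))
= ((2, 4), (4))

Answer: ((2, 4), (4))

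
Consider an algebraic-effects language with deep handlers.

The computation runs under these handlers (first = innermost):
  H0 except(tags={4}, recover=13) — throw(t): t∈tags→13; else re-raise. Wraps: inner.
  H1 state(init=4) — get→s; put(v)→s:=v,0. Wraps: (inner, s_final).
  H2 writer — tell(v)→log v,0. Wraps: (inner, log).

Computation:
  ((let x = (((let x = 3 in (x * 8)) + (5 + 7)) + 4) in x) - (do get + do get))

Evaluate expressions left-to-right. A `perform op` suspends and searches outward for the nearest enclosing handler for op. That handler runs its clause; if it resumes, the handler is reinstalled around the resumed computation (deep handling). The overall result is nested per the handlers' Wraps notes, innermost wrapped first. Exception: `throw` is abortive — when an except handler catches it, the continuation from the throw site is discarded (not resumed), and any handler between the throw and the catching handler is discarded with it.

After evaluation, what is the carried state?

Working:
get @ H1 ⇒ 4
get @ H1 ⇒ 4
H0 returns 32
H1 returns (32, 4)
H2 returns ((32, 4), ())
= ((32, 4), ())

Answer: 4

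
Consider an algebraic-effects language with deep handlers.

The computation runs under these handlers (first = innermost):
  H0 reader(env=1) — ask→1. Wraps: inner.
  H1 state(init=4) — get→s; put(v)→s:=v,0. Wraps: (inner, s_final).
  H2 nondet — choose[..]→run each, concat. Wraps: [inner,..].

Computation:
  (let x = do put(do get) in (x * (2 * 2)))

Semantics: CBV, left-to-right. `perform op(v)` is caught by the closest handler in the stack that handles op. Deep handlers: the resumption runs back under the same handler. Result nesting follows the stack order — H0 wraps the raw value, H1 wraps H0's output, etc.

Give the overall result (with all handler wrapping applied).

Answer: [(0, 4)]

Evaluation trace:
get @ H1 ⇒ 4
put(4) @ H1 ⇒ s:=4
H0 returns 0
H1 returns (0, 4)
H2 returns [(0, 4)]
= [(0, 4)]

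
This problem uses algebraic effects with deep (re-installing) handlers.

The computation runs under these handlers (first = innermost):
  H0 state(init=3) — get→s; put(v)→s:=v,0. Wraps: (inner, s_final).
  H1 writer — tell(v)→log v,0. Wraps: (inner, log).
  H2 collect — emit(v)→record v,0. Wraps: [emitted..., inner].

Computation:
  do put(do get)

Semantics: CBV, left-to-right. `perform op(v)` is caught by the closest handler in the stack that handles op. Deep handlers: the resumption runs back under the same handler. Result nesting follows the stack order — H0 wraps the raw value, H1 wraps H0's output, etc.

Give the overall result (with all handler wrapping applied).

Answer: [((0, 3), ())]

Step-by-step:
get @ H0 ⇒ 3
put(3) @ H0 ⇒ s:=3
H0 returns (0, 3)
H1 returns ((0, 3), ())
H2 returns [((0, 3), ())]
= [((0, 3), ())]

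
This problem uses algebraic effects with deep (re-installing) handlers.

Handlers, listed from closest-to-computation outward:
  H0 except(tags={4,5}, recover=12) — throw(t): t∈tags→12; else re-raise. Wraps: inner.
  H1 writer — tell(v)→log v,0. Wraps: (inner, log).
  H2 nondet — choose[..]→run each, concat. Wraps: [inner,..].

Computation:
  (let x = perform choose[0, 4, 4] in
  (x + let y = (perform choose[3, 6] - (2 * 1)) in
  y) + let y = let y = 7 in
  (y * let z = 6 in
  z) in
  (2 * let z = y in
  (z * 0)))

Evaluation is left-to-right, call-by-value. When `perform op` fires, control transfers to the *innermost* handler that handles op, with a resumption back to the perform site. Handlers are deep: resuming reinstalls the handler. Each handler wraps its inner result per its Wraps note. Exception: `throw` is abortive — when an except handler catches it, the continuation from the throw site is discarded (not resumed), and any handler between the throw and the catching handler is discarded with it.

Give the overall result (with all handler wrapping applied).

Answer: [(1, ()), (4, ()), (5, ()), (8, ()), (5, ()), (8, ())]

Evaluation trace:
choose[0, 4, 4] @ H2
  branch[0] choose=0:
    choose[3, 6] @ H2
      branch[0] choose=3:
        H0 returns 1
        H1 returns (1, ())
        H2 returns [(1, ())]
      branch[1] choose=6:
        H0 returns 4
        H1 returns (4, ())
        H2 returns [(4, ())]
  branch[1] choose=4:
    choose[3, 6] @ H2
      branch[0] choose=3:
        H0 returns 5
        H1 returns (5, ())
        H2 returns [(5, ())]
      branch[1] choose=6:
        H0 returns 8
        H1 returns (8, ())
        H2 returns [(8, ())]
  branch[2] choose=4:
    choose[3, 6] @ H2
      branch[0] choose=3:
        H0 returns 5
        H1 returns (5, ())
        H2 returns [(5, ())]
      branch[1] choose=6:
        H0 returns 8
        H1 returns (8, ())
        H2 returns [(8, ())]
= [(1, ()), (4, ()), (5, ()), (8, ()), (5, ()), (8, ())]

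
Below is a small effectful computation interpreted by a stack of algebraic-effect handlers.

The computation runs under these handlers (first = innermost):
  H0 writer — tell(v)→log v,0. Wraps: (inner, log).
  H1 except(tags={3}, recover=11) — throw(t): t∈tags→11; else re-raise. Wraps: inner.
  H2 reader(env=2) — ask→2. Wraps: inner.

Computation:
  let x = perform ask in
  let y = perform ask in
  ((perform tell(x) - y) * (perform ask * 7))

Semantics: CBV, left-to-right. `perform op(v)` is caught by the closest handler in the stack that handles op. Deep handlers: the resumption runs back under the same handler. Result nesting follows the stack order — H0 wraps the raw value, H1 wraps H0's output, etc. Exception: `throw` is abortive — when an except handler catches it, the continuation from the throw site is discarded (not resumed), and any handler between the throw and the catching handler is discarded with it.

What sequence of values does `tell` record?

Answer: (2)

Working:
ask @ H2 ⇒ 2
ask @ H2 ⇒ 2
tell(2) @ H0 ⇒ log+=2
ask @ H2 ⇒ 2
H0 returns (-28, (2))
H1 returns (-28, (2))
H2 returns (-28, (2))
= (-28, (2))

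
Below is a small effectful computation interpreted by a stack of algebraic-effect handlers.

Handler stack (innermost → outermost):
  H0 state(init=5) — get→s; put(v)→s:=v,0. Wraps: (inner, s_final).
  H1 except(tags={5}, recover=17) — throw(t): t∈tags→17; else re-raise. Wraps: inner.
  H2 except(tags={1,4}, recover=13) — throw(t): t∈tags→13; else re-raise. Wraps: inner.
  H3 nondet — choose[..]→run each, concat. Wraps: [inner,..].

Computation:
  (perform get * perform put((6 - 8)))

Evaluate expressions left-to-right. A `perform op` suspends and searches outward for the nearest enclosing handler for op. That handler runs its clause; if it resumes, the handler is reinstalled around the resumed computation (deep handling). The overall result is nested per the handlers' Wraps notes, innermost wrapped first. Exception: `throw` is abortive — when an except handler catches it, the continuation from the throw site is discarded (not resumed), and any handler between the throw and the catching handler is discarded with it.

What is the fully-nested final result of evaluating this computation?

Answer: [(0, -2)]

Step-by-step:
get @ H0 ⇒ 5
put(-2) @ H0 ⇒ s:=-2
H0 returns (0, -2)
H1 returns (0, -2)
H2 returns (0, -2)
H3 returns [(0, -2)]
= [(0, -2)]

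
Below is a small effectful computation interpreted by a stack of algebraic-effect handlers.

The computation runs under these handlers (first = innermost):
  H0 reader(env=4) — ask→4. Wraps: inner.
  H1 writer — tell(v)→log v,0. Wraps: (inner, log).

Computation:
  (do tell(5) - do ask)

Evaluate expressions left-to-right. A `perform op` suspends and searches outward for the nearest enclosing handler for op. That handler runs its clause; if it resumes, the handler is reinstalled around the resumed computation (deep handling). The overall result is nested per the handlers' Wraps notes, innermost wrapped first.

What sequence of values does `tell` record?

Answer: (5)

Working:
tell(5) @ H1 ⇒ log+=5
ask @ H0 ⇒ 4
H0 returns -4
H1 returns (-4, (5))
= (-4, (5))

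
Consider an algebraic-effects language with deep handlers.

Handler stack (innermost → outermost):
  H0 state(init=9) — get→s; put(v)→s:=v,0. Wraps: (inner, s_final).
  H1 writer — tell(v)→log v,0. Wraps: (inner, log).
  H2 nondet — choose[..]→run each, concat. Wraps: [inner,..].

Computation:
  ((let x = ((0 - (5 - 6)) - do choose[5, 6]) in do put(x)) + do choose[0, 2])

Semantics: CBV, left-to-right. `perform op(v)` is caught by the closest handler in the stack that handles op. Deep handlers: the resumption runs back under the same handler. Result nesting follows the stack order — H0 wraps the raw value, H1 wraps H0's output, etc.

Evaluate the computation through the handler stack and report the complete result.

Answer: [((0, -4), ()), ((2, -4), ()), ((0, -5), ()), ((2, -5), ())]

Working:
choose[5, 6] @ H2
  branch[0] choose=5:
    put(-4) @ H0 ⇒ s:=-4
    choose[0, 2] @ H2
      branch[0] choose=0:
        H0 returns (0, -4)
        H1 returns ((0, -4), ())
        H2 returns [((0, -4), ())]
      branch[1] choose=2:
        H0 returns (2, -4)
        H1 returns ((2, -4), ())
        H2 returns [((2, -4), ())]
  branch[1] choose=6:
    put(-5) @ H0 ⇒ s:=-5
    choose[0, 2] @ H2
      branch[0] choose=0:
        H0 returns (0, -5)
        H1 returns ((0, -5), ())
        H2 returns [((0, -5), ())]
      branch[1] choose=2:
        H0 returns (2, -5)
        H1 returns ((2, -5), ())
        H2 returns [((2, -5), ())]
= [((0, -4), ()), ((2, -4), ()), ((0, -5), ()), ((2, -5), ())]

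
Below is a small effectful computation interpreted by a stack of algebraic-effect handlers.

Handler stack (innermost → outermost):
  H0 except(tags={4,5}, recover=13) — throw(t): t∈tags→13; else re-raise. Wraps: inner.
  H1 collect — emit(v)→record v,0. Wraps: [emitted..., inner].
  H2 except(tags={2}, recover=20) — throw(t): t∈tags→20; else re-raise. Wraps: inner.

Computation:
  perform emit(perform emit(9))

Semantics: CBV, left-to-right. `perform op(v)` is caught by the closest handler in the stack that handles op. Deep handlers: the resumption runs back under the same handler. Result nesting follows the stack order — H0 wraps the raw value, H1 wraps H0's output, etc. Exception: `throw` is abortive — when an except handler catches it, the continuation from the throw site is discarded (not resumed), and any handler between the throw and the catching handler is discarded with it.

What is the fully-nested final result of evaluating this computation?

Working:
emit(9) @ H1 ⇒ out+=9
emit(0) @ H1 ⇒ out+=0
H0 returns 0
H1 returns [9, 0, 0]
H2 returns [9, 0, 0]
= [9, 0, 0]

Answer: [9, 0, 0]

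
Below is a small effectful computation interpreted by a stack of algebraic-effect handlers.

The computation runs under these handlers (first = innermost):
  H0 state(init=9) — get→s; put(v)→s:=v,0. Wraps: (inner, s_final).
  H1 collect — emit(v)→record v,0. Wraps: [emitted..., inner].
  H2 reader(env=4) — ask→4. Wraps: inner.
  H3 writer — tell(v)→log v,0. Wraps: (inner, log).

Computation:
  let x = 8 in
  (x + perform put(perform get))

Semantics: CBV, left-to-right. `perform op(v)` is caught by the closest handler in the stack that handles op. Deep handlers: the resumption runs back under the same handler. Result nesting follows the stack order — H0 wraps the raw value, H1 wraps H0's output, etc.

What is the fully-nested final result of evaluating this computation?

Answer: ([(8, 9)], ())

Working:
get @ H0 ⇒ 9
put(9) @ H0 ⇒ s:=9
H0 returns (8, 9)
H1 returns [(8, 9)]
H2 returns [(8, 9)]
H3 returns ([(8, 9)], ())
= ([(8, 9)], ())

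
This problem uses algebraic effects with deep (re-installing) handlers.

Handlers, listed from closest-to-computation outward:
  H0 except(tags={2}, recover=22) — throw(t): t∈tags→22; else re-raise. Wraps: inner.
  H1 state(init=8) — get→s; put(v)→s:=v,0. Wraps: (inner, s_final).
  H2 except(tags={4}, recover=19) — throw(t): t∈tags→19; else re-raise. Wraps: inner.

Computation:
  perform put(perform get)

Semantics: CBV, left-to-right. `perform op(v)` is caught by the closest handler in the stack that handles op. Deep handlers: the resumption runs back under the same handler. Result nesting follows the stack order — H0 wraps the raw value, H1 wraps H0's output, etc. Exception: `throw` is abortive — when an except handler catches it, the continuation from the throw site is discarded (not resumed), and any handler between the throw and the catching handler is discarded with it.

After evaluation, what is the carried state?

Answer: 8

Step-by-step:
get @ H1 ⇒ 8
put(8) @ H1 ⇒ s:=8
H0 returns 0
H1 returns (0, 8)
H2 returns (0, 8)
= (0, 8)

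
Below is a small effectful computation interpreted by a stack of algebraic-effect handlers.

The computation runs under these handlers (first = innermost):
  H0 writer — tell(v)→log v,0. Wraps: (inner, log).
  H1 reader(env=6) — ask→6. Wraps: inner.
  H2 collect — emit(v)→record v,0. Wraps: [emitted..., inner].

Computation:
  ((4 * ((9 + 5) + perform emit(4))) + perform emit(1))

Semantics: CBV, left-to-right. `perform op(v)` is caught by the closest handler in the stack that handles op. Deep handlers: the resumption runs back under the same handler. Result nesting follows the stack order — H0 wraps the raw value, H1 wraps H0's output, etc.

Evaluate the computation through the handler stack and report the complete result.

Evaluation trace:
emit(4) @ H2 ⇒ out+=4
emit(1) @ H2 ⇒ out+=1
H0 returns (56, ())
H1 returns (56, ())
H2 returns [4, 1, (56, ())]
= [4, 1, (56, ())]

Answer: [4, 1, (56, ())]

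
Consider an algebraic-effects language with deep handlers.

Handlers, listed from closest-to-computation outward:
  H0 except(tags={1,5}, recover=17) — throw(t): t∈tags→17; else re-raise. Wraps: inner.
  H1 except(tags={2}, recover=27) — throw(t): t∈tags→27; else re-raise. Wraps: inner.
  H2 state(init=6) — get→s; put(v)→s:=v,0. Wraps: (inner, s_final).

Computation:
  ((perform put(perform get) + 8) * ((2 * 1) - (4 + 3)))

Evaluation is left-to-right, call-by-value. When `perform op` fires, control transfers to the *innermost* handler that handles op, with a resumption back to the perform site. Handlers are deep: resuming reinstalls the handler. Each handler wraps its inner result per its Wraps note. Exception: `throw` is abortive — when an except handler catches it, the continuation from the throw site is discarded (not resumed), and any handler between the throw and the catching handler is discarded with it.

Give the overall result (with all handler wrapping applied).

Answer: (-40, 6)

Working:
get @ H2 ⇒ 6
put(6) @ H2 ⇒ s:=6
H0 returns -40
H1 returns -40
H2 returns (-40, 6)
= (-40, 6)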